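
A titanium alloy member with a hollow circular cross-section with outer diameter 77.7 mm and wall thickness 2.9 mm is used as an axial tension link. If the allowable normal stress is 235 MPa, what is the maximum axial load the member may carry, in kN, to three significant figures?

160 kN

A = 681.5 mm².
P_max = σ_allow · A = 235 · 681.5 = 160100 N = 160.1 kN.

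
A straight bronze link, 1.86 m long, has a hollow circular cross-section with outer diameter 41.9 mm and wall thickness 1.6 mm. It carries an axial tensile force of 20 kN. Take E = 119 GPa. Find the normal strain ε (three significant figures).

A = 202.6 mm².
σ = N/A = 98.73 MPa; ε = σ/E = 98.73/119000 = 8.297e-04.

8.30e-04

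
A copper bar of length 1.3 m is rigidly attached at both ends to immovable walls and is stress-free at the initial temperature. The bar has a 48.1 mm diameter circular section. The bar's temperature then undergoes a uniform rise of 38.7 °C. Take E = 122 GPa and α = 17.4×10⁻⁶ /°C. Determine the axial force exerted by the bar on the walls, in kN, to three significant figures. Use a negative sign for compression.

Free thermal expansion αLΔT = 17.4e-6 · 1300 · 38.7 = 0.8754 mm.
The walls impose strain ε = −(0.8754)/1300 = -6.7338e-04; σ = Eε = 122000 · -6.7338e-04 = -82.15 MPa.
Wall reaction R = σ·A = -82.15·1817 = -149300 N = -149.3 kN.

-149 kN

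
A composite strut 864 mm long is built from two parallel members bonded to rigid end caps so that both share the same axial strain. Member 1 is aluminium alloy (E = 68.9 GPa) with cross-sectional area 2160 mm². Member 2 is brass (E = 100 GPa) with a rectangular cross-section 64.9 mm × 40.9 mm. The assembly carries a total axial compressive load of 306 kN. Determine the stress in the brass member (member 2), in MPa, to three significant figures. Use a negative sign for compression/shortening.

A_2 = 2654 mm².
Equal strain + equilibrium ⇒ each member carries load in proportion to AE: A₁E₁ = 148800000 N, A₂E₂ = 265400000 N, ΣAE = 414300000 N.
σ₂ = P·E₂/ΣAE = -306000·100000/414300000 = -73.87 MPa.

-73.9 MPa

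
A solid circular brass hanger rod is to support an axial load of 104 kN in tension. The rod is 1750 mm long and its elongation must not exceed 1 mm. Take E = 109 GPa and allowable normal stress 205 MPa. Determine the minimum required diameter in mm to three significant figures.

Required area A ≥ P/σ_allow = 104000/205 = 507.3 mm².
For a solid circular section, d ≥ √(4A/π) = 25.42 mm.
Elongation limit: A ≥ PL/(Eδ_allow) = 104000·1750/(109000·1) = 1670 mm² ⇒ d ≥ 46.11 mm.
The elongation limit governs.

46.1 mm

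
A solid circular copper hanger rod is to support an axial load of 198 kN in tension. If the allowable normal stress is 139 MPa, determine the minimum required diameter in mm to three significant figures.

Required area A ≥ P/σ_allow = 198000/139 = 1424 mm².
For a solid circular section, d ≥ √(4A/π) = 42.59 mm.

42.6 mm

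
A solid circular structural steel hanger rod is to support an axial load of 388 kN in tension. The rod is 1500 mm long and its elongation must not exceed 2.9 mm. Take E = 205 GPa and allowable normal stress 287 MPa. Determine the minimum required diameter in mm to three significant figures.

41.5 mm

Required area A ≥ P/σ_allow = 388000/287 = 1352 mm².
For a solid circular section, d ≥ √(4A/π) = 41.49 mm.
Elongation limit: A ≥ PL/(Eδ_allow) = 388000·1500/(205000·2.9) = 979 mm² ⇒ d ≥ 35.31 mm.
The stress limit governs.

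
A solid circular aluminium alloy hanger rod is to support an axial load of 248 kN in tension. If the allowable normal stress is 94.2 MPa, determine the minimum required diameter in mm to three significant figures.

57.9 mm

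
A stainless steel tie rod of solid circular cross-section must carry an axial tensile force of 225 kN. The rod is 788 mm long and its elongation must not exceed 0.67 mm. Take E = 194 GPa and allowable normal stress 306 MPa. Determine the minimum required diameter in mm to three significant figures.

41.7 mm

Required area A ≥ P/σ_allow = 225000/306 = 735.3 mm².
For a solid circular section, d ≥ √(4A/π) = 30.6 mm.
Elongation limit: A ≥ PL/(Eδ_allow) = 225000·788/(194000·0.67) = 1364 mm² ⇒ d ≥ 41.67 mm.
The elongation limit governs.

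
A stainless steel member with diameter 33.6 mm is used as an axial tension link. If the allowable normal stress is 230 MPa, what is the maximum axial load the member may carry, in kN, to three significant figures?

204 kN

A = 886.7 mm².
P_max = σ_allow · A = 230 · 886.7 = 203900 N = 203.9 kN.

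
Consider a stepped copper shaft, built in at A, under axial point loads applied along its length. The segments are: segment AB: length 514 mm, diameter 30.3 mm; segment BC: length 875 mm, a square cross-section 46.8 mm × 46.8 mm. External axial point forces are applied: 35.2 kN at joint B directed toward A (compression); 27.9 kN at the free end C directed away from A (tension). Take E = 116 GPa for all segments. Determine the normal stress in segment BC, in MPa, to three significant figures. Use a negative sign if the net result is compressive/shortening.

Internal axial forces (sectioning from the free end, tension +): N_BC = 27.9 kN, N_AB = -7.3 kN.
A_BC = 2190 mm².
σ_BC = N_BC/A_BC = 27900/2190 = 12.74 MPa.

12.7 MPa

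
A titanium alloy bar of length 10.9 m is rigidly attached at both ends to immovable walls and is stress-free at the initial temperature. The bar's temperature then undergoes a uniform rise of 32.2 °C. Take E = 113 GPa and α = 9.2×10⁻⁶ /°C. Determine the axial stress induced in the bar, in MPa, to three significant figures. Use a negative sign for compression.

Free thermal expansion αLΔT = 9.2e-6 · 10900 · 32.2 = 3.229 mm.
The walls impose strain ε = −(3.229)/10900 = -2.9624e-04; σ = Eε = 113000 · -2.9624e-04 = -33.48 MPa.

-33.5 MPa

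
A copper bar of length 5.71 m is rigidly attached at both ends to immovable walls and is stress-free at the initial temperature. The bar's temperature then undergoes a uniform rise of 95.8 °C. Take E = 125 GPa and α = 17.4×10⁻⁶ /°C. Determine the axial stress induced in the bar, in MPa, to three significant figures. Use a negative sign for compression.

-208 MPa

Free thermal expansion αLΔT = 17.4e-6 · 5710 · 95.8 = 9.518 mm.
The walls impose strain ε = −(9.518)/5710 = -1.6669e-03; σ = Eε = 125000 · -1.6669e-03 = -208.4 MPa.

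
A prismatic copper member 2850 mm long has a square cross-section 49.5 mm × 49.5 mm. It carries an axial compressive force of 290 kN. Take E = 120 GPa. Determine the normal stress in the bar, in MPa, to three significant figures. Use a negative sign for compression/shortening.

-118 MPa

A = 2450 mm².
σ = N/A = -290000/2450 = -118.4 MPa.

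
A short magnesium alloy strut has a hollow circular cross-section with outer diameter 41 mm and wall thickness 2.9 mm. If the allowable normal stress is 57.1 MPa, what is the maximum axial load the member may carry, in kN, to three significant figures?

A = 347.1 mm².
P_max = σ_allow · A = 57.1 · 347.1 = 19820 N = 19.82 kN.

19.8 kN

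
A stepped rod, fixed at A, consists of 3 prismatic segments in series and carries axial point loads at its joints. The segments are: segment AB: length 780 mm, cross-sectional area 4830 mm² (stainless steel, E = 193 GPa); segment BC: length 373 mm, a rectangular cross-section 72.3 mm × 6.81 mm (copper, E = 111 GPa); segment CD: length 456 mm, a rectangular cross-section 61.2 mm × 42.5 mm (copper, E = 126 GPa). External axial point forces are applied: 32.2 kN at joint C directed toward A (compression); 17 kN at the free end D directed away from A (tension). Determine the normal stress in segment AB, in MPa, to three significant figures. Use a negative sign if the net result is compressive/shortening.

Internal axial forces (sectioning from the free end, tension +): N_CD = 17 kN, N_BC = -15.2 kN, N_AB = -15.2 kN.
σ_AB = N_AB/A_AB = -15200/4830 = -3.147 MPa.

-3.15 MPa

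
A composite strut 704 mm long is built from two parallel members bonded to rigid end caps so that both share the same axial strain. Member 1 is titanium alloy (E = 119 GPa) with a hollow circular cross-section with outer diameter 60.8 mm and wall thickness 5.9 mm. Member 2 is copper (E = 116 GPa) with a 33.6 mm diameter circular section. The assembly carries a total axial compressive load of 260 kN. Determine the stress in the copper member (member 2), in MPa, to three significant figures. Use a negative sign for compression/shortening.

A_1 = 1018 mm².
A_2 = 886.7 mm².
Equal strain + equilibrium ⇒ each member carries load in proportion to AE: A₁E₁ = 121100000 N, A₂E₂ = 102900000 N, ΣAE = 223900000 N.
σ₂ = P·E₂/ΣAE = -260000·116000/223900000 = -134.7 MPa.

-135 MPa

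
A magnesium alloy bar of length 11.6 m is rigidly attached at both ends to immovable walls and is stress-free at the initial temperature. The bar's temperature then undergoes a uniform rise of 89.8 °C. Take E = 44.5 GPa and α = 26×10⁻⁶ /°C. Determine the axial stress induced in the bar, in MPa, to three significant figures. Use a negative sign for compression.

Free thermal expansion αLΔT = 26e-6 · 11600 · 89.8 = 27.08 mm.
The walls impose strain ε = −(27.08)/11600 = -2.3348e-03; σ = Eε = 44500 · -2.3348e-03 = -103.9 MPa.

-104 MPa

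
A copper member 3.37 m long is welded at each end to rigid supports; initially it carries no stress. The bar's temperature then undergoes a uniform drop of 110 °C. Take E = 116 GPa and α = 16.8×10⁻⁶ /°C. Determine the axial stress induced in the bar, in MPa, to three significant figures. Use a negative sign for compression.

214 MPa

Free thermal expansion αLΔT = 16.8e-6 · 3370 · -110 = -6.228 mm.
The walls impose strain ε = −(-6.228)/3370 = 1.8480e-03; σ = Eε = 116000 · 1.8480e-03 = 214.4 MPa.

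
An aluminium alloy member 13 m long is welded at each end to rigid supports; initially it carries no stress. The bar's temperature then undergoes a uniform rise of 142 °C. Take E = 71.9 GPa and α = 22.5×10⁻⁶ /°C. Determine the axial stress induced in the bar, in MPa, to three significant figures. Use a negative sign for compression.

-230 MPa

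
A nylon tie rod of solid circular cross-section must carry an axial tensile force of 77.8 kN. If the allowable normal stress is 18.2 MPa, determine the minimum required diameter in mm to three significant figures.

73.8 mm

Required area A ≥ P/σ_allow = 77800/18.2 = 4275 mm².
For a solid circular section, d ≥ √(4A/π) = 73.77 mm.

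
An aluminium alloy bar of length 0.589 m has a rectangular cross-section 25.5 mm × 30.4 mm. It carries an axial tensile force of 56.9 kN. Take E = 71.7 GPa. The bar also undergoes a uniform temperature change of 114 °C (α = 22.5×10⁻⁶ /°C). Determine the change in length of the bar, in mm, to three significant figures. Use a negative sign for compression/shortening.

2.11 mm

A = 775.2 mm².
δ_mech = NL/(AE) = 56900·589/(775.2·71700) = 0.603 mm.
δ_thermal = αLΔT = 22.5e-6·589·114 = 1.511 mm.
δ = δ_mech + δ_thermal = 2.114 mm.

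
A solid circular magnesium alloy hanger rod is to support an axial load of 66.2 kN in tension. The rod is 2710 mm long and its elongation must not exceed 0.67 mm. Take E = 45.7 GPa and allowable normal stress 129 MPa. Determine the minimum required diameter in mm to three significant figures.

Required area A ≥ P/σ_allow = 66200/129 = 513.2 mm².
For a solid circular section, d ≥ √(4A/π) = 25.56 mm.
Elongation limit: A ≥ PL/(Eδ_allow) = 66200·2710/(45700·0.67) = 5859 mm² ⇒ d ≥ 86.37 mm.
The elongation limit governs.

86.4 mm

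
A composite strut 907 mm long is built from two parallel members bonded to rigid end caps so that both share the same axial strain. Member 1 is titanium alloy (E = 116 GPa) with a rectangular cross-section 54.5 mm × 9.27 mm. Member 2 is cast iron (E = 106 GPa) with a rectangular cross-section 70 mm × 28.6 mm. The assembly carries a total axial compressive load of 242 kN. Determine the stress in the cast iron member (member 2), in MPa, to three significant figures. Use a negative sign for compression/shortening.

-94.7 MPa

A_1 = 505.2 mm².
A_2 = 2002 mm².
Equal strain + equilibrium ⇒ each member carries load in proportion to AE: A₁E₁ = 58600000 N, A₂E₂ = 212200000 N, ΣAE = 270800000 N.
σ₂ = P·E₂/ΣAE = -242000·106000/270800000 = -94.72 MPa.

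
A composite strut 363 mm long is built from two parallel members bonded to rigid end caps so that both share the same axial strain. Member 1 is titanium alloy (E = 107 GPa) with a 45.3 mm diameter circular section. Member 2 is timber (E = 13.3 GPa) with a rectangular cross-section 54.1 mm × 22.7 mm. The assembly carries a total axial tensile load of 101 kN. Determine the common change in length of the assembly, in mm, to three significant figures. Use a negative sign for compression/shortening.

A_1 = 1612 mm².
A_2 = 1228 mm².
Equal strain + equilibrium ⇒ each member carries load in proportion to AE: A₁E₁ = 172500000 N, A₂E₂ = 16330000 N, ΣAE = 188800000 N.
δ = PL/ΣAE = 101000·363/188800000 = 0.1942 mm.

0.194 mm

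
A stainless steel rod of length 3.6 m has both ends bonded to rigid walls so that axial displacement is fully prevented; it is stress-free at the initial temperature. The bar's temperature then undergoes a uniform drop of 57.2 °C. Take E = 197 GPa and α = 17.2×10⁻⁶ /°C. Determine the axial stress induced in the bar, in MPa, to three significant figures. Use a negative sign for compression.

194 MPa

Free thermal expansion αLΔT = 17.2e-6 · 3600 · -57.2 = -3.542 mm.
The walls impose strain ε = −(-3.542)/3600 = 9.8384e-04; σ = Eε = 197000 · 9.8384e-04 = 193.8 MPa.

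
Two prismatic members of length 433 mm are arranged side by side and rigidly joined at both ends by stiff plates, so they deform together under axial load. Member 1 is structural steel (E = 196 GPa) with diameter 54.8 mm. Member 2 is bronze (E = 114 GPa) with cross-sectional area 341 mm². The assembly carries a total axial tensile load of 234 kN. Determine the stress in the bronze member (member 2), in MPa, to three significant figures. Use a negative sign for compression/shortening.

A_1 = 2359 mm².
Equal strain + equilibrium ⇒ each member carries load in proportion to AE: A₁E₁ = 462300000 N, A₂E₂ = 38870000 N, ΣAE = 501200000 N.
σ₂ = P·E₂/ΣAE = 234000·114000/501200000 = 53.23 MPa.

53.2 MPa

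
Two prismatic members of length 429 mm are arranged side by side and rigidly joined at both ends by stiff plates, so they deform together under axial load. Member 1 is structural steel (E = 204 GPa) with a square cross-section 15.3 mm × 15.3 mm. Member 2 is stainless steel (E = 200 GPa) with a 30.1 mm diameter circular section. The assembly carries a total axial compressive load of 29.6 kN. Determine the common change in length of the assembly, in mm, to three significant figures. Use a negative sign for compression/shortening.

A_1 = 234.1 mm².
A_2 = 711.6 mm².
Equal strain + equilibrium ⇒ each member carries load in proportion to AE: A₁E₁ = 47750000 N, A₂E₂ = 142300000 N, ΣAE = 190100000 N.
δ = PL/ΣAE = -29600·429/190100000 = -0.06681 mm.

-0.0668 mm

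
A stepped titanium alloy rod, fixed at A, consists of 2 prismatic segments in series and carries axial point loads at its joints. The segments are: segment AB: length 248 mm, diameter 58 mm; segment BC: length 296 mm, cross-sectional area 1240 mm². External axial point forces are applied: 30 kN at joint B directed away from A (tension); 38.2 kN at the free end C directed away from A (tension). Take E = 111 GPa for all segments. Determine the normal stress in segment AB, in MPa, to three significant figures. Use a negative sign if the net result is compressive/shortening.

25.8 MPa

Internal axial forces (sectioning from the free end, tension +): N_BC = 38.2 kN, N_AB = 68.2 kN.
A_AB = 2642 mm².
σ_AB = N_AB/A_AB = 68200/2642 = 25.81 MPa.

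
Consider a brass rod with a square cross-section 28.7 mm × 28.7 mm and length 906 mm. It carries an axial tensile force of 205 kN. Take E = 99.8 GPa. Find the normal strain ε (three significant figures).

A = 823.7 mm².
σ = N/A = 248.9 MPa; ε = σ/E = 248.9/99800 = 2.494e-03.

0.00249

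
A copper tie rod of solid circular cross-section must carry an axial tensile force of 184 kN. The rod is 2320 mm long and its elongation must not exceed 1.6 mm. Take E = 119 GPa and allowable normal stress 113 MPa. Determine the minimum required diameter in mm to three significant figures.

Required area A ≥ P/σ_allow = 184000/113 = 1628 mm².
For a solid circular section, d ≥ √(4A/π) = 45.53 mm.
Elongation limit: A ≥ PL/(Eδ_allow) = 184000·2320/(119000·1.6) = 2242 mm² ⇒ d ≥ 53.43 mm.
The elongation limit governs.

53.4 mm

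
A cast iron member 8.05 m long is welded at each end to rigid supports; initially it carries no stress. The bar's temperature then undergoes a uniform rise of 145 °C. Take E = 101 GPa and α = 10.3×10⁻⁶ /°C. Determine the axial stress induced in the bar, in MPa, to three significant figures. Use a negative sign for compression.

Free thermal expansion αLΔT = 10.3e-6 · 8050 · 145 = 12.02 mm.
The walls impose strain ε = −(12.02)/8050 = -1.4935e-03; σ = Eε = 101000 · -1.4935e-03 = -150.8 MPa.

-151 MPa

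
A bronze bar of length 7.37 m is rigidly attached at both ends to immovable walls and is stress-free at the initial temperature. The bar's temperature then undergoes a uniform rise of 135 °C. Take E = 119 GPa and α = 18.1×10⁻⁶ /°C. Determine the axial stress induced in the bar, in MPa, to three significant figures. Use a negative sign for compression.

-291 MPa

Free thermal expansion αLΔT = 18.1e-6 · 7370 · 135 = 18.01 mm.
The walls impose strain ε = −(18.01)/7370 = -2.4435e-03; σ = Eε = 119000 · -2.4435e-03 = -290.8 MPa.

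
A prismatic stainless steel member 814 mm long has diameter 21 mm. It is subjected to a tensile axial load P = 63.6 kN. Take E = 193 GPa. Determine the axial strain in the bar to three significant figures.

A = 346.4 mm².
σ = N/A = 183.6 MPa; ε = σ/E = 183.6/193000 = 9.514e-04.

9.51e-04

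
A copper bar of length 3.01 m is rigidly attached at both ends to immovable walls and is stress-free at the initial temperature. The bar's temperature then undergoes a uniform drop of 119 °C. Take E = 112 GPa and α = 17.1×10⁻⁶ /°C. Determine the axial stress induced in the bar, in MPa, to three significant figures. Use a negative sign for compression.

228 MPa

Free thermal expansion αLΔT = 17.1e-6 · 3010 · -119 = -6.125 mm.
The walls impose strain ε = −(-6.125)/3010 = 2.0349e-03; σ = Eε = 112000 · 2.0349e-03 = 227.9 MPa.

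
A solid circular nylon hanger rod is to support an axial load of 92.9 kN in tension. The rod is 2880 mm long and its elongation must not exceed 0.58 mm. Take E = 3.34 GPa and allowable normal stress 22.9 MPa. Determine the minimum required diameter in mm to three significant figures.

Required area A ≥ P/σ_allow = 92900/22.9 = 4057 mm².
For a solid circular section, d ≥ √(4A/π) = 71.87 mm.
Elongation limit: A ≥ PL/(Eδ_allow) = 92900·2880/(3340·0.58) = 138100 mm² ⇒ d ≥ 419.3 mm.
The elongation limit governs.

419 mm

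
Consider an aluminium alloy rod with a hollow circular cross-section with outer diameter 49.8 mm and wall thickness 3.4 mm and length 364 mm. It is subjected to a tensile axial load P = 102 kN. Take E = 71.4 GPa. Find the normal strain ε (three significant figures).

A = 495.6 mm².
σ = N/A = 205.8 MPa; ε = σ/E = 205.8/71400 = 2.882e-03.

0.00288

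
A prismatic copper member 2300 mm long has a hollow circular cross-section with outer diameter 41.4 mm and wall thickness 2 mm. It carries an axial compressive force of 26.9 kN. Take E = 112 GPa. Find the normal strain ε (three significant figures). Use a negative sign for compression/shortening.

-9.70e-04

A = 247.6 mm².
σ = N/A = -108.7 MPa; ε = σ/E = -108.7/112000 = -9.702e-04.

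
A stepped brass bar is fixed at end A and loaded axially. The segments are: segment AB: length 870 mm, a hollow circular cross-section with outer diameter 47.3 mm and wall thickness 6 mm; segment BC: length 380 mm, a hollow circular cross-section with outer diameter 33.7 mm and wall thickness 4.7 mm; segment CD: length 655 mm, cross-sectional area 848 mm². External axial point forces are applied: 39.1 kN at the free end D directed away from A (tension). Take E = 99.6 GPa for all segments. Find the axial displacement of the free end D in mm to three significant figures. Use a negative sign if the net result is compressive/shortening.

Internal axial forces (sectioning from the free end, tension +): N_CD = 39.1 kN, N_BC = 39.1 kN, N_AB = 39.1 kN.
A_AB = 778.5 mm².
A_BC = 428.2 mm².
δ_AB = 39100·870/(778.5·99600) = 0.4387 mm
δ_BC = 39100·380/(428.2·99600) = 0.3484 mm
δ_CD = 39100·655/(848·99600) = 0.3032 mm
δ = Σδ_i = 1.09 mm.

1.09 mm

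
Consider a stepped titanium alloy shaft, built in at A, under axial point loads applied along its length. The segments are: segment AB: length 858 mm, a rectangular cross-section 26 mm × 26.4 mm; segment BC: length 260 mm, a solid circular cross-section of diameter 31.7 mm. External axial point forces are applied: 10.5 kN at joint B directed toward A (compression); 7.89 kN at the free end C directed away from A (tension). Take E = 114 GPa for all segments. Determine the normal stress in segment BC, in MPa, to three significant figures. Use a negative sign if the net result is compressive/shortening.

Internal axial forces (sectioning from the free end, tension +): N_BC = 7.89 kN, N_AB = -2.61 kN.
A_BC = 789.2 mm².
σ_BC = N_BC/A_BC = 7890/789.2 = 9.997 MPa.

10.0 MPa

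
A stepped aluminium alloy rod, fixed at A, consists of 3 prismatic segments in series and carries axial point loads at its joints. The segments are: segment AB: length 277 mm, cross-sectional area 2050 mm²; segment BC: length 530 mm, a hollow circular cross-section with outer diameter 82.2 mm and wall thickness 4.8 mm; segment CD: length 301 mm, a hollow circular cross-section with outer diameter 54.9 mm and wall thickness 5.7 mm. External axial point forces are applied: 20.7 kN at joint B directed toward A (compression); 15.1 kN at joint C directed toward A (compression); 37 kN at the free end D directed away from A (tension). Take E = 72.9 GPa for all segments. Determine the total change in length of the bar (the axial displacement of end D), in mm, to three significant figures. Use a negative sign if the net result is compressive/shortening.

0.312 mm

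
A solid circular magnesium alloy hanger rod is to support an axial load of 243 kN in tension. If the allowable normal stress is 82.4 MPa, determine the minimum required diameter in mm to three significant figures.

Required area A ≥ P/σ_allow = 243000/82.4 = 2949 mm².
For a solid circular section, d ≥ √(4A/π) = 61.28 mm.

61.3 mm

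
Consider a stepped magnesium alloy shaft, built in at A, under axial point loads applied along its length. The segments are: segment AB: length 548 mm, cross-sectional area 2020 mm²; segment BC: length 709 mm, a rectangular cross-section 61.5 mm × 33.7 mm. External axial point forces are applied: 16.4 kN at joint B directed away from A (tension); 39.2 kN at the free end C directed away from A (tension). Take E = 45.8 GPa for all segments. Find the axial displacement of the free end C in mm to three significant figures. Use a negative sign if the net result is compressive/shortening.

Internal axial forces (sectioning from the free end, tension +): N_BC = 39.2 kN, N_AB = 55.6 kN.
A_BC = 2073 mm².
δ_AB = 55600·548/(2020·45800) = 0.3293 mm
δ_BC = 39200·709/(2073·45800) = 0.2928 mm
δ = Σδ_i = 0.6221 mm.

0.622 mm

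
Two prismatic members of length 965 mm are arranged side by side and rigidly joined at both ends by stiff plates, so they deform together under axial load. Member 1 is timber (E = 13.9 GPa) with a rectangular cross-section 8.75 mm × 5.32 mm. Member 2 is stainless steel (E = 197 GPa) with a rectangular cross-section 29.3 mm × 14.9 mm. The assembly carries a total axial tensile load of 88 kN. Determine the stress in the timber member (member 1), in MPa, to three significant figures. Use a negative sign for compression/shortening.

14.1 MPa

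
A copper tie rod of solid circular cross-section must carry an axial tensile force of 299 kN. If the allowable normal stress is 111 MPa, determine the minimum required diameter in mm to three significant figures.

Required area A ≥ P/σ_allow = 299000/111 = 2694 mm².
For a solid circular section, d ≥ √(4A/π) = 58.56 mm.

58.6 mm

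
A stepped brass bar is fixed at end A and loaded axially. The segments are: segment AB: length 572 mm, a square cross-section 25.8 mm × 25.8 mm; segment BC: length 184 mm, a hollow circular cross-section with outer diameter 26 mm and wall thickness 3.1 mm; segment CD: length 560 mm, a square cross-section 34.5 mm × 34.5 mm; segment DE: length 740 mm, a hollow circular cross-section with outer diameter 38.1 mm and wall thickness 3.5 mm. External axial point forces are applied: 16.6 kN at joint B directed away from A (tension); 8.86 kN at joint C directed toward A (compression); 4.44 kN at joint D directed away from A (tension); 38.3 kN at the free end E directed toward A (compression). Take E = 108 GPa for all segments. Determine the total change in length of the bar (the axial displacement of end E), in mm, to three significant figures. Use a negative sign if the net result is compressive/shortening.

-1.37 mm

Internal axial forces (sectioning from the free end, tension +): N_DE = -38.3 kN, N_CD = -33.86 kN, N_BC = -42.72 kN, N_AB = -26.12 kN.
A_AB = 665.6 mm².
A_BC = 223 mm².
A_CD = 1190 mm².
A_DE = 380.4 mm².
δ_AB = -26120·572/(665.6·108000) = -0.2078 mm
δ_BC = -42720·184/(223·108000) = -0.3263 mm
δ_CD = -33860·560/(1190·108000) = -0.1475 mm
δ_DE = -38300·740/(380.4·108000) = -0.6898 mm
δ = Σδ_i = -1.371 mm.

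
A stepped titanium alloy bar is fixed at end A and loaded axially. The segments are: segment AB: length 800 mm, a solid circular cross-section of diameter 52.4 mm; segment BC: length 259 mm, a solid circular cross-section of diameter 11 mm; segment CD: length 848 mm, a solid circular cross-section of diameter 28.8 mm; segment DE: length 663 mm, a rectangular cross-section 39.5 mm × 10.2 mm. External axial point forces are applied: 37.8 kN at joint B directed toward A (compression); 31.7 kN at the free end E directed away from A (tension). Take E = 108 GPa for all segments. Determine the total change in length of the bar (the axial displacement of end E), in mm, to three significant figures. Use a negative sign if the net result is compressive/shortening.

1.64 mm

Internal axial forces (sectioning from the free end, tension +): N_DE = 31.7 kN, N_CD = 31.7 kN, N_BC = 31.7 kN, N_AB = -6.1 kN.
A_AB = 2157 mm².
A_BC = 95.03 mm².
A_CD = 651.4 mm².
A_DE = 402.9 mm².
δ_AB = -6100·800/(2157·108000) = -0.02095 mm
δ_BC = 31700·259/(95.03·108000) = 0.7999 mm
δ_CD = 31700·848/(651.4·108000) = 0.3821 mm
δ_DE = 31700·663/(402.9·108000) = 0.483 mm
δ = Σδ_i = 1.644 mm.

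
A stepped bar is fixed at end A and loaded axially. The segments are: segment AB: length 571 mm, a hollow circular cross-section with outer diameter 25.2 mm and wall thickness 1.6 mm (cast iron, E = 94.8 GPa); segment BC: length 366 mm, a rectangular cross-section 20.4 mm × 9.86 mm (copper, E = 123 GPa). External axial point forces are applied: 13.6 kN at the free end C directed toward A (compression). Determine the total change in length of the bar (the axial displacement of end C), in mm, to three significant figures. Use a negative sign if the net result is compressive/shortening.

Internal axial forces (sectioning from the free end, tension +): N_BC = -13.6 kN, N_AB = -13.6 kN.
A_AB = 118.6 mm².
A_BC = 201.1 mm².
δ_AB = -13600·571/(118.6·94800) = -0.6905 mm
δ_BC = -13600·366/(201.1·123000) = -0.2012 mm
δ = Σδ_i = -0.8917 mm.

-0.892 mm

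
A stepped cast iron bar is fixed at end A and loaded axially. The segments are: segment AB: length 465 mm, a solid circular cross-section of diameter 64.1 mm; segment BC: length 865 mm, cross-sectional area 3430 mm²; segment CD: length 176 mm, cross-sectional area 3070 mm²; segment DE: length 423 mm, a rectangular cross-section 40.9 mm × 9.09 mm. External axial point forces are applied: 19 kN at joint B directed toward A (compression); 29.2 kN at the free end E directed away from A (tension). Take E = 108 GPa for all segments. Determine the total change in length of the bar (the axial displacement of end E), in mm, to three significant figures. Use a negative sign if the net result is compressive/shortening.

0.405 mm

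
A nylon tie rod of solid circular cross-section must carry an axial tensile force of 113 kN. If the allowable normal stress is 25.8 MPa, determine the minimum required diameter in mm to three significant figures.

74.7 mm

Required area A ≥ P/σ_allow = 113000/25.8 = 4380 mm².
For a solid circular section, d ≥ √(4A/π) = 74.68 mm.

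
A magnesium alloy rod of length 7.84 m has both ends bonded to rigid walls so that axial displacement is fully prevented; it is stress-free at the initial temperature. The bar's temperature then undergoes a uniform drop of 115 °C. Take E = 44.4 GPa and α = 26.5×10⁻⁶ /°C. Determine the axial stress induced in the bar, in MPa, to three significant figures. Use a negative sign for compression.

135 MPa

Free thermal expansion αLΔT = 26.5e-6 · 7840 · -115 = -23.89 mm.
The walls impose strain ε = −(-23.89)/7840 = 3.0475e-03; σ = Eε = 44400 · 3.0475e-03 = 135.3 MPa.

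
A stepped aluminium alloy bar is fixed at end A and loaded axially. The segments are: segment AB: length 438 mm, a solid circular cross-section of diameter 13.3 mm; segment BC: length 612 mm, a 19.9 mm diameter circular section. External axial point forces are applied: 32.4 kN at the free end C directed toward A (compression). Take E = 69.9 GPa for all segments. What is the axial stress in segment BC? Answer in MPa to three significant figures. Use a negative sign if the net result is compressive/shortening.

-104 MPa

Internal axial forces (sectioning from the free end, tension +): N_BC = -32.4 kN, N_AB = -32.4 kN.
A_BC = 311 mm².
σ_BC = N_BC/A_BC = -32400/311 = -104.2 MPa.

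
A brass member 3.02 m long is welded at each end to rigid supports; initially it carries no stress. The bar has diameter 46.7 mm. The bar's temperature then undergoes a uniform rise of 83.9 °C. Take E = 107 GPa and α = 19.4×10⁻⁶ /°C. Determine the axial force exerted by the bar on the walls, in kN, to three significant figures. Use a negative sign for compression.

Free thermal expansion αLΔT = 19.4e-6 · 3020 · 83.9 = 4.916 mm.
The walls impose strain ε = −(4.916)/3020 = -1.6277e-03; σ = Eε = 107000 · -1.6277e-03 = -174.2 MPa.
Wall reaction R = σ·A = -174.2·1713 = -298300 N = -298.3 kN.

-298 kN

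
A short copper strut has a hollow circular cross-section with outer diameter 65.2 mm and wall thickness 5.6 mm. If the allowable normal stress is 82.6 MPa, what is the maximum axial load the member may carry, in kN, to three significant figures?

A = 1049 mm².
P_max = σ_allow · A = 82.6 · 1049 = 86610 N = 86.61 kN.

86.6 kN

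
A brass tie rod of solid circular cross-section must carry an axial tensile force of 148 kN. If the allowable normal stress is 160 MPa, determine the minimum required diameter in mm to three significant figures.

34.3 mm

Required area A ≥ P/σ_allow = 148000/160 = 925 mm².
For a solid circular section, d ≥ √(4A/π) = 34.32 mm.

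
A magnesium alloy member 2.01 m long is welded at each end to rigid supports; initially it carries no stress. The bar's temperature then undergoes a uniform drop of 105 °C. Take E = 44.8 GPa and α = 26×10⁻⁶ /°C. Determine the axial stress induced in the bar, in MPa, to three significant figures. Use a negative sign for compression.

Free thermal expansion αLΔT = 26e-6 · 2010 · -105 = -5.487 mm.
The walls impose strain ε = −(-5.487)/2010 = 2.7300e-03; σ = Eε = 44800 · 2.7300e-03 = 122.3 MPa.

122 MPa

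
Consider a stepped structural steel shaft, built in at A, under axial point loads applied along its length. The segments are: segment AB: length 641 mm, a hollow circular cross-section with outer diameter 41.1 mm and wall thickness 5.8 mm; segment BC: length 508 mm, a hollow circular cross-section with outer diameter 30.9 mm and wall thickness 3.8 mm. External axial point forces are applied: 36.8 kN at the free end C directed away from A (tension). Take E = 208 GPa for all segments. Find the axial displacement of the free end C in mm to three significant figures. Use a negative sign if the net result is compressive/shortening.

Internal axial forces (sectioning from the free end, tension +): N_BC = 36.8 kN, N_AB = 36.8 kN.
A_AB = 643.2 mm².
A_BC = 323.5 mm².
δ_AB = 36800·641/(643.2·208000) = 0.1763 mm
δ_BC = 36800·508/(323.5·208000) = 0.2778 mm
δ = Σδ_i = 0.4541 mm.

0.454 mm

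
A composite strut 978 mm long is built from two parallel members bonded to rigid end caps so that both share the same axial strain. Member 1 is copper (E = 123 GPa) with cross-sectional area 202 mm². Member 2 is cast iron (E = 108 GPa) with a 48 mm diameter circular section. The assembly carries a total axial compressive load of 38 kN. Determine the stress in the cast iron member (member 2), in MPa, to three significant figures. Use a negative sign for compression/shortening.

-18.6 MPa

A_2 = 1810 mm².
Equal strain + equilibrium ⇒ each member carries load in proportion to AE: A₁E₁ = 24850000 N, A₂E₂ = 195400000 N, ΣAE = 220300000 N.
σ₂ = P·E₂/ΣAE = -38000·108000/220300000 = -18.63 MPa.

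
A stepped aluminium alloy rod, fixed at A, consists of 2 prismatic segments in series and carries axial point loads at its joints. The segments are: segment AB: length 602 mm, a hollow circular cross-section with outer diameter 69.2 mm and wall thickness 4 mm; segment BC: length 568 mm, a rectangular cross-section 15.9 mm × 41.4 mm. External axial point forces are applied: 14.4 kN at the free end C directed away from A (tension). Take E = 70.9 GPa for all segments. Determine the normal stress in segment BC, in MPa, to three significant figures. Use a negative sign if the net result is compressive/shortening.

Internal axial forces (sectioning from the free end, tension +): N_BC = 14.4 kN, N_AB = 14.4 kN.
A_BC = 658.3 mm².
σ_BC = N_BC/A_BC = 14400/658.3 = 21.88 MPa.

21.9 MPa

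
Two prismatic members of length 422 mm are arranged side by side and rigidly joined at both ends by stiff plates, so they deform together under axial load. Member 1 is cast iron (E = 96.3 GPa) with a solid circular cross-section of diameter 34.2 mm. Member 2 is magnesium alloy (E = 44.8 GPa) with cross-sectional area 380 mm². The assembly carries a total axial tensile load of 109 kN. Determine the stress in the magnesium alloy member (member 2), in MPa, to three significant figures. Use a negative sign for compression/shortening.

A_1 = 918.6 mm².
Equal strain + equilibrium ⇒ each member carries load in proportion to AE: A₁E₁ = 88460000 N, A₂E₂ = 17020000 N, ΣAE = 105500000 N.
σ₂ = P·E₂/ΣAE = 109000·44800/105500000 = 46.29 MPa.

46.3 MPa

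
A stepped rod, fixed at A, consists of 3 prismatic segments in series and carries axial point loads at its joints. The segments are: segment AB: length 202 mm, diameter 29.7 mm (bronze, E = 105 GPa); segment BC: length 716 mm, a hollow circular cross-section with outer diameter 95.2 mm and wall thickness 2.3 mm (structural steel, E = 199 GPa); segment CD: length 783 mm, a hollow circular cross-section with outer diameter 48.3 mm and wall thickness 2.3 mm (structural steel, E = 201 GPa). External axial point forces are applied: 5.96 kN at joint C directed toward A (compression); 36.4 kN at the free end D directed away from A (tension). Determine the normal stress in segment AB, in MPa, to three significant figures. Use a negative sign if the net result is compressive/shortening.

43.9 MPa

Internal axial forces (sectioning from the free end, tension +): N_CD = 36.4 kN, N_BC = 30.44 kN, N_AB = 30.44 kN.
A_AB = 692.8 mm².
σ_AB = N_AB/A_AB = 30440/692.8 = 43.94 MPa.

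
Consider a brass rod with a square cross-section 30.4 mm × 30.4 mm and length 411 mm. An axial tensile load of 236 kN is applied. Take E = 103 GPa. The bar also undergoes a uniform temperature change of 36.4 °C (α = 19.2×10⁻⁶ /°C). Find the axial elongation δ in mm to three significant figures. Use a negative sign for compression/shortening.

1.31 mm

A = 924.2 mm².
δ_mech = NL/(AE) = 236000·411/(924.2·103000) = 1.019 mm.
δ_thermal = αLΔT = 19.2e-6·411·36.4 = 0.2872 mm.
δ = δ_mech + δ_thermal = 1.306 mm.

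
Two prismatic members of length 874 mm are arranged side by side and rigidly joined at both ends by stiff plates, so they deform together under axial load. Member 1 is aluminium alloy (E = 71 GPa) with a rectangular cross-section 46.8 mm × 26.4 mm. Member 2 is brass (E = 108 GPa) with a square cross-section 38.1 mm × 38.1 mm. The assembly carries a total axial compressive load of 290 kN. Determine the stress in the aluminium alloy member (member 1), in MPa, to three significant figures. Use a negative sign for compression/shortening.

-84.2 MPa

A_1 = 1236 mm².
A_2 = 1452 mm².
Equal strain + equilibrium ⇒ each member carries load in proportion to AE: A₁E₁ = 87720000 N, A₂E₂ = 156800000 N, ΣAE = 244500000 N.
σ₁ = P·E₁/ΣAE = -290000·71000/244500000 = -84.21 MPa.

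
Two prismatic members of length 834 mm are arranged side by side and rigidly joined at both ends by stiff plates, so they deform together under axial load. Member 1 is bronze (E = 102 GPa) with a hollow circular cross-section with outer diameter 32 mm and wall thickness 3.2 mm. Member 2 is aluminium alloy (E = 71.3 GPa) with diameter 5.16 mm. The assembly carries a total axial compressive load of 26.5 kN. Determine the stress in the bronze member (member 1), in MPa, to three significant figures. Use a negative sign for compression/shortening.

-87.1 MPa

A_1 = 289.5 mm².
A_2 = 20.91 mm².
Equal strain + equilibrium ⇒ each member carries load in proportion to AE: A₁E₁ = 29530000 N, A₂E₂ = 1491000 N, ΣAE = 31020000 N.
σ₁ = P·E₁/ΣAE = -26500·102000/31020000 = -87.13 MPa.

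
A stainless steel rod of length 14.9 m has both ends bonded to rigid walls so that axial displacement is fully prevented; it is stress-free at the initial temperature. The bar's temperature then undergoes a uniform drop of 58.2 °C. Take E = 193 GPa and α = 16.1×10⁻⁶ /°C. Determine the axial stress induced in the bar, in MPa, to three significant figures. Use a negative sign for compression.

Free thermal expansion αLΔT = 16.1e-6 · 14900 · -58.2 = -13.96 mm.
The walls impose strain ε = −(-13.96)/14900 = 9.3702e-04; σ = Eε = 193000 · 9.3702e-04 = 180.8 MPa.

181 MPa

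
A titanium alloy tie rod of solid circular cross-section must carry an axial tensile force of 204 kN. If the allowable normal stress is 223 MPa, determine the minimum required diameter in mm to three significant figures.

Required area A ≥ P/σ_allow = 204000/223 = 914.8 mm².
For a solid circular section, d ≥ √(4A/π) = 34.13 mm.

34.1 mm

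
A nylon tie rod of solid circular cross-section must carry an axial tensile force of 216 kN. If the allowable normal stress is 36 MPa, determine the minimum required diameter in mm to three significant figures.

87.4 mm

Required area A ≥ P/σ_allow = 216000/36 = 6000 mm².
For a solid circular section, d ≥ √(4A/π) = 87.4 mm.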